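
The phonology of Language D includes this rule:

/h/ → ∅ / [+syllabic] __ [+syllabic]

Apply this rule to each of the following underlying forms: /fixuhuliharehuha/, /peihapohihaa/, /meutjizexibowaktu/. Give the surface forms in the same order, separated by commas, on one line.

/fixuhuliharehuha/: /h/ occurs between vowels /u/ and /u/, so it deletes. /h/ occurs between vowels /i/ and /a/, so it deletes. /h/ occurs between vowels /e/ and /u/, so it deletes. /h/ occurs between vowels /u/ and /a/, so it deletes. → [fixuuliareua].
/peihapohihaa/: /h/ occurs between vowels /i/ and /a/, so it deletes. /h/ occurs between vowels /o/ and /i/, so it deletes. /h/ occurs between vowels /i/ and /a/, so it deletes. → [peiapoiaa].
/meutjizexibowaktu/: the rule's environment is not met; surfaces unchanged as [meutjizexibowaktu].

fixuuliareua, peiapoiaa, meutjizexibowaktu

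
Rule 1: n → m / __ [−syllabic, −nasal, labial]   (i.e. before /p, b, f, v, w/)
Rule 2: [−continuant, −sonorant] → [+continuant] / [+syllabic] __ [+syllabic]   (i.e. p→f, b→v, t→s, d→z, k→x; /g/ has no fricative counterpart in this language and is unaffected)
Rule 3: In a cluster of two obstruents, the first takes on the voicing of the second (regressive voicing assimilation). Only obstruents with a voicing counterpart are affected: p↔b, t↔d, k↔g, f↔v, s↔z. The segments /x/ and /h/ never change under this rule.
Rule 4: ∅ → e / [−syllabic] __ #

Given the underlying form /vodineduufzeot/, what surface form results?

vozinezuuvzeote

Rule 1 (nasal place assimilation): no segment meets the environment; /vodineduufzeot/ is unchanged.
Rule 2 (intervocalic spirantization): /d/ is a stop between vowels /o/ and /i/, so it spirantizes to the fricative [z]. /d/ is a stop between vowels /e/ and /u/, so it spirantizes to the fricative [z]. /vodineduufzeot/ → vozinezuufzeot.
Rule 3 (regressive voicing assimilation): /f/ precedes the voiced obstruent /z/, so it voices to [v] by assimilation. /vozinezuufzeot/ → vozinezuuvzeot.
Rule 4 (final e-epenthesis): the form ends in the consonant /t/, so [e] is inserted word-finally. /vozinezuuvzeot/ → vozinezuuvzeote.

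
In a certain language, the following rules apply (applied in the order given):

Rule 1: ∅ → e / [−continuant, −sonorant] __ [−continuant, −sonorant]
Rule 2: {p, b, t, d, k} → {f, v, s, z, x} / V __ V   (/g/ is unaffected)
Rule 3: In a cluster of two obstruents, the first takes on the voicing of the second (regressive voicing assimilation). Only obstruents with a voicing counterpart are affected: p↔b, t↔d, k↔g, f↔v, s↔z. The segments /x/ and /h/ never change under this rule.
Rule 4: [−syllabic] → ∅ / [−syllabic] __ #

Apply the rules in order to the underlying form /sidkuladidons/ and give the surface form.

Rule 1 (stop-cluster e-epenthesis): /d/ and /k/ form a stop–stop cluster, so [e] is inserted between them. /sidkuladidons/ → sidekuladidons.
Rule 2 (intervocalic spirantization): /d/ is a stop between vowels /i/ and /e/, so it spirantizes to the fricative [z]. /k/ is a stop between vowels /e/ and /u/, so it spirantizes to the fricative [x]. /d/ is a stop between vowels /a/ and /i/, so it spirantizes to the fricative [z]. /d/ is a stop between vowels /i/ and /o/, so it spirantizes to the fricative [z]. /sidekuladidons/ → sizexulazizons.
Rule 3 (regressive voicing assimilation): no segment meets the environment; /sizexulazizons/ is unchanged.
Rule 4 (final cluster simplification): /s/ is the second consonant of a word-final cluster /ns/, so it deletes. /sizexulazizons/ → sizexulazizon.

sizexulazizon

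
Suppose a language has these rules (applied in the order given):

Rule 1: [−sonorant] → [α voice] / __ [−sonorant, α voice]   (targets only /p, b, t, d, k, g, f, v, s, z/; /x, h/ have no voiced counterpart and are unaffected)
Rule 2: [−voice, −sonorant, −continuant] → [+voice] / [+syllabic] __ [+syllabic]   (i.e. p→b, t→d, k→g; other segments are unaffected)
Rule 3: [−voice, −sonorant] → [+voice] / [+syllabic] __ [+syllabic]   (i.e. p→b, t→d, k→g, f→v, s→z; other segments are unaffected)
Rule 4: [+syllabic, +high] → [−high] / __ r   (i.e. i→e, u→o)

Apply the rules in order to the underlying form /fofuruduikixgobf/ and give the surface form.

fovoruduigixgopf

Rule 1 (regressive voicing assimilation): /b/ precedes the voiceless obstruent /f/, so it devoices to [p] by assimilation. /fofuruduikixgobf/ → fofuruduikixgopf.
Rule 2 (intervocalic voicing): /k/ is a voiceless stop between vowels /i/ and /i/, so it voices to [g]. /fofuruduikixgopf/ → fofuruduigixgopf.
Rule 3 (intervocalic voicing): /f/ is a voiceless obstruent between vowels /o/ and /u/, so it voices to [v]. /fofuruduigixgopf/ → fovuruduigixgopf.
Rule 4 (pre-rhotic lowering): /u/ is a high vowel immediately before /r/, so it lowers to [o]. /fovuruduigixgopf/ → fovoruduigixgopf.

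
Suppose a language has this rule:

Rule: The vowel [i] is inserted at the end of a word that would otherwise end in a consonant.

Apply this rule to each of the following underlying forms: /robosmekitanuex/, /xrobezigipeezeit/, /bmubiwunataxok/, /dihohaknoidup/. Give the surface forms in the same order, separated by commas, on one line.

robosmekitanuexi, xrobezigipeezeiti, bmubiwunataxoki, dihohaknoidupi

/robosmekitanuex/: the form ends in the consonant /x/, so [i] is inserted word-finally. → [robosmekitanuexi].
/xrobezigipeezeit/: the form ends in the consonant /t/, so [i] is inserted word-finally. → [xrobezigipeezeiti].
/bmubiwunataxok/: the form ends in the consonant /k/, so [i] is inserted word-finally. → [bmubiwunataxoki].
/dihohaknoidup/: the form ends in the consonant /p/, so [i] is inserted word-finally. → [dihohaknoidupi].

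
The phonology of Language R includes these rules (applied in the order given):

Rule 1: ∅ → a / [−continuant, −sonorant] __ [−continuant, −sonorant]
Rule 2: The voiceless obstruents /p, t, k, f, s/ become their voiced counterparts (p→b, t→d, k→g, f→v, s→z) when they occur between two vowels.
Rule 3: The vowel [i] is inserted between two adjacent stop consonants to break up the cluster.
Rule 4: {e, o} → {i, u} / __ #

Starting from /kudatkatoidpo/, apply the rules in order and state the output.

kudadagadoidabu

Rule 1 (stop-cluster a-epenthesis): /t/ and /k/ form a stop–stop cluster, so [a] is inserted between them. /d/ and /p/ form a stop–stop cluster, so [a] is inserted between them. /kudatkatoidpo/ → kudatakatoidapo.
Rule 2 (intervocalic voicing): /t/ is a voiceless obstruent between vowels /a/ and /a/, so it voices to [d]. /k/ is a voiceless obstruent between vowels /a/ and /a/, so it voices to [g]. /t/ is a voiceless obstruent between vowels /a/ and /o/, so it voices to [d]. /p/ is a voiceless obstruent between vowels /a/ and /o/, so it voices to [b]. /kudatakatoidapo/ → kudadagadoidabo.
Rule 3 (stop-cluster i-epenthesis): no segment meets the environment; /kudadagadoidabo/ is unchanged.
Rule 4 (final vowel raising): /o/ is a mid vowel in word-final position, so it raises to [u]. /kudadagadoidabo/ → kudadagadoidabu.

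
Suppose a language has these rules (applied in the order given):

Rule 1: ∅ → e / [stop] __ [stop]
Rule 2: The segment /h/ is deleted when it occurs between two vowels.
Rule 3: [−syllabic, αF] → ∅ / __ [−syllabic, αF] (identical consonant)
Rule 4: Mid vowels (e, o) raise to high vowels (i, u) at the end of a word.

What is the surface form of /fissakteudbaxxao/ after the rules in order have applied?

Rule 1 (stop-cluster e-epenthesis): /k/ and /t/ form a stop–stop cluster, so [e] is inserted between them. /d/ and /b/ form a stop–stop cluster, so [e] is inserted between them. /fissakteudbaxxao/ → fissaketeudebaxxao.
Rule 2 (intervocalic h-deletion): no segment meets the environment; /fissaketeudebaxxao/ is unchanged.
Rule 3 (degemination): /ss/ is a geminate; the first /s/ deletes. /xx/ is a geminate; the first /x/ deletes. /fissaketeudebaxxao/ → fisaketeudebaxao.
Rule 4 (final vowel raising): /o/ is a mid vowel in word-final position, so it raises to [u]. /fisaketeudebaxao/ → fisaketeudebaxau.

fisaketeudebaxau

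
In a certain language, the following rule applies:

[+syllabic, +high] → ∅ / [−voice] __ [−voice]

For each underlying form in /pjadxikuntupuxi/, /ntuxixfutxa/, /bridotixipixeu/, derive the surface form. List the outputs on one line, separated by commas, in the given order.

pjadxkuntpxi, ntxxftxa, bridotxpxeu

/pjadxikuntupuxi/: /i/ is a high vowel flanked by voiceless consonants /x/ and /k/, so it deletes. /u/ is a high vowel flanked by voiceless consonants /t/ and /p/, so it deletes. /u/ is a high vowel flanked by voiceless consonants /p/ and /x/, so it deletes. → [pjadxkuntpxi].
/ntuxixfutxa/: /u/ is a high vowel flanked by voiceless consonants /t/ and /x/, so it deletes. /i/ is a high vowel flanked by voiceless consonants /x/ and /x/, so it deletes. /u/ is a high vowel flanked by voiceless consonants /f/ and /t/, so it deletes. → [ntxxftxa].
/bridotixipixeu/: /i/ is a high vowel flanked by voiceless consonants /t/ and /x/, so it deletes. /i/ is a high vowel flanked by voiceless consonants /x/ and /p/, so it deletes. /i/ is a high vowel flanked by voiceless consonants /p/ and /x/, so it deletes. → [bridotxpxeu].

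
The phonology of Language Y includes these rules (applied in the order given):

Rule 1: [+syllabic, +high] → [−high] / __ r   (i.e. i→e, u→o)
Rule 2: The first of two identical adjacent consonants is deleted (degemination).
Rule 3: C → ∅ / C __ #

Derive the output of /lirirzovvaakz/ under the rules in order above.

lererzovaak

Rule 1 (pre-rhotic lowering): /i/ is a high vowel immediately before /r/, so it lowers to [e]. /i/ is a high vowel immediately before /r/, so it lowers to [e]. /lirirzovvaakz/ → lererzovvaakz.
Rule 2 (degemination): /vv/ is a geminate; the first /v/ deletes. /lererzovvaakz/ → lererzovaakz.
Rule 3 (final cluster simplification): /z/ is the second consonant of a word-final cluster /kz/, so it deletes. /lererzovaakz/ → lererzovaak.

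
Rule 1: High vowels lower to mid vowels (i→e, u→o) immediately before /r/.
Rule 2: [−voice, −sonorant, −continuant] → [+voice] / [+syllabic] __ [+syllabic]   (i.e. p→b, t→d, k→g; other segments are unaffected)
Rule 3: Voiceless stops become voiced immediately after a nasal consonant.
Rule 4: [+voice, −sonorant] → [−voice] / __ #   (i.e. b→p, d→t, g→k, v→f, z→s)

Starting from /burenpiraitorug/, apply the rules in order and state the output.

borenberaidoruk

Rule 1 (pre-rhotic lowering): /u/ is a high vowel immediately before /r/, so it lowers to [o]. /i/ is a high vowel immediately before /r/, so it lowers to [e]. /burenpiraitorug/ → borenperaitorug.
Rule 2 (intervocalic voicing): /t/ is a voiceless stop between vowels /i/ and /o/, so it voices to [d]. /borenperaitorug/ → borenperaidorug.
Rule 3 (post-nasal voicing): /p/ is a voiceless stop immediately after the nasal /n/, so it voices to [b]. /borenperaidorug/ → borenberaidorug.
Rule 4 (final devoicing): /g/ is a voiced obstruent in word-final position, so it devoices to [k]. /borenberaidorug/ → borenberaidoruk.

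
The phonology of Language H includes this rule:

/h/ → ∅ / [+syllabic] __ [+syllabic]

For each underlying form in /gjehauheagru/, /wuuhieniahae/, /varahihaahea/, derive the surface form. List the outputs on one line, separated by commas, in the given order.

gjeaueagru, wuuieniaae, varaiaaea

/gjehauheagru/: /h/ occurs between vowels /e/ and /a/, so it deletes. /h/ occurs between vowels /u/ and /e/, so it deletes. → [gjeaueagru].
/wuuhieniahae/: /h/ occurs between vowels /u/ and /i/, so it deletes. /h/ occurs between vowels /a/ and /a/, so it deletes. → [wuuieniaae].
/varahihaahea/: /h/ occurs between vowels /a/ and /i/, so it deletes. /h/ occurs between vowels /i/ and /a/, so it deletes. /h/ occurs between vowels /a/ and /e/, so it deletes. → [varaiaaea].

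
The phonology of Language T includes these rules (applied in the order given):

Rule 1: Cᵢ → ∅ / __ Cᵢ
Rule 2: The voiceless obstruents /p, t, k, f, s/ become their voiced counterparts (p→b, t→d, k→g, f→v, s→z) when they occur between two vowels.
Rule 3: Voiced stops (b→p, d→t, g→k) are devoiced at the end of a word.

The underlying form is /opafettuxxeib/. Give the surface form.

Rule 1 (degemination): /tt/ is a geminate; the first /t/ deletes. /xx/ is a geminate; the first /x/ deletes. /opafettuxxeib/ → opafetuxeib.
Rule 2 (intervocalic voicing): /p/ is a voiceless obstruent between vowels /o/ and /a/, so it voices to [b]. /f/ is a voiceless obstruent between vowels /a/ and /e/, so it voices to [v]. /t/ is a voiceless obstruent between vowels /e/ and /u/, so it voices to [d]. /opafetuxeib/ → obaveduxeib.
Rule 3 (final devoicing): /b/ is a voiced stop in word-final position, so it devoices to [p]. /obaveduxeib/ → obaveduxeip.

obaveduxeip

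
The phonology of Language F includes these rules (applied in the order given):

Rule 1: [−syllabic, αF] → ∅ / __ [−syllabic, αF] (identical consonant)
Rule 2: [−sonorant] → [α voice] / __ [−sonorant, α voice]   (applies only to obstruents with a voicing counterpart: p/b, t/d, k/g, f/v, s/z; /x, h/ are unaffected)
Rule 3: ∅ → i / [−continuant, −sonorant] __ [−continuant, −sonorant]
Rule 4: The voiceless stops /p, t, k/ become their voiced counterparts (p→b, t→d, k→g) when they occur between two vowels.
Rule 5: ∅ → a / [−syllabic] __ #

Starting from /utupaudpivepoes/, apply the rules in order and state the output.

udubaudibiveboesa

Rule 1 (degemination): no segment meets the environment; /utupaudpivepoes/ is unchanged.
Rule 2 (regressive voicing assimilation): /d/ precedes the voiceless obstruent /p/, so it devoices to [t] by assimilation. /utupaudpivepoes/ → utupautpivepoes.
Rule 3 (stop-cluster i-epenthesis): /t/ and /p/ form a stop–stop cluster, so [i] is inserted between them. /utupautpivepoes/ → utupautipivepoes.
Rule 4 (intervocalic voicing): /t/ is a voiceless stop between vowels /u/ and /u/, so it voices to [d]. /p/ is a voiceless stop between vowels /u/ and /a/, so it voices to [b]. /t/ is a voiceless stop between vowels /u/ and /i/, so it voices to [d]. /p/ is a voiceless stop between vowels /i/ and /i/, so it voices to [b]. /p/ is a voiceless stop between vowels /e/ and /o/, so it voices to [b]. /utupautipivepoes/ → udubaudibiveboes.
Rule 5 (final a-epenthesis): the form ends in the consonant /s/, so [a] is inserted word-finally. /udubaudibiveboes/ → udubaudibiveboesa.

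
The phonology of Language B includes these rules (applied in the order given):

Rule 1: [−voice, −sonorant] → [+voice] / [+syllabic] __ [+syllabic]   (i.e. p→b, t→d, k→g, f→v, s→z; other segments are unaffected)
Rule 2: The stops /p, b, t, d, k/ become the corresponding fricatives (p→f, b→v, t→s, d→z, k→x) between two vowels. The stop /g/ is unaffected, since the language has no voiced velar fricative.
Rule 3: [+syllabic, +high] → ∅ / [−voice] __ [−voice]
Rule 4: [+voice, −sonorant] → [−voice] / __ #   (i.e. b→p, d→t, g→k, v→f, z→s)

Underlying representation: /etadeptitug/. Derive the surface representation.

Rule 1 (intervocalic voicing): /t/ is a voiceless obstruent between vowels /e/ and /a/, so it voices to [d]. /t/ is a voiceless obstruent between vowels /i/ and /u/, so it voices to [d]. /etadeptitug/ → edadeptidug.
Rule 2 (intervocalic spirantization): /d/ is a stop between vowels /e/ and /a/, so it spirantizes to the fricative [z]. /d/ is a stop between vowels /a/ and /e/, so it spirantizes to the fricative [z]. /d/ is a stop between vowels /i/ and /u/, so it spirantizes to the fricative [z]. /edadeptidug/ → ezazeptizug.
Rule 3 (high vowel syncope): no segment meets the environment; /ezazeptizug/ is unchanged.
Rule 4 (final devoicing): /g/ is a voiced obstruent in word-final position, so it devoices to [k]. /ezazeptizug/ → ezazeptizuk.

ezazeptizuk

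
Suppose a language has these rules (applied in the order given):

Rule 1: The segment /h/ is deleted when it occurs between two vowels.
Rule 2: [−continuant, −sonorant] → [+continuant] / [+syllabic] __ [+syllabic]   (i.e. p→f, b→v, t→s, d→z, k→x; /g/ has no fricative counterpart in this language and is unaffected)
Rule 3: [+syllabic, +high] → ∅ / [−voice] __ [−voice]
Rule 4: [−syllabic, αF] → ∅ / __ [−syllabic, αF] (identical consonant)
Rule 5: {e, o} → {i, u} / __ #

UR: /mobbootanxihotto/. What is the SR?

moboosanxiotu

Rule 1 (intervocalic h-deletion): /h/ occurs between vowels /i/ and /o/, so it deletes. /mobbootanxihotto/ → mobbootanxiotto.
Rule 2 (intervocalic spirantization): /t/ is a stop between vowels /o/ and /a/, so it spirantizes to the fricative [s]. /mobbootanxiotto/ → mobboosanxiotto.
Rule 3 (high vowel syncope): no segment meets the environment; /mobboosanxiotto/ is unchanged.
Rule 4 (degemination): /bb/ is a geminate; the first /b/ deletes. /tt/ is a geminate; the first /t/ deletes. /mobboosanxiotto/ → moboosanxioto.
Rule 5 (final vowel raising): /o/ is a mid vowel in word-final position, so it raises to [u]. /moboosanxioto/ → moboosanxiotu.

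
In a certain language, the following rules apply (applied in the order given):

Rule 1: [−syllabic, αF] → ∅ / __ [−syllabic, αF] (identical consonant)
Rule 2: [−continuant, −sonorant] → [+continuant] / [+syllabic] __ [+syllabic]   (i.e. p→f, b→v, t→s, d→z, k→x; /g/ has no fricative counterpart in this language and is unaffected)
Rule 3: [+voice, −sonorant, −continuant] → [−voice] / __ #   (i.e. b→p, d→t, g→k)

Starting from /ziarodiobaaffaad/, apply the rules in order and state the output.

Rule 1 (degemination): /ff/ is a geminate; the first /f/ deletes. /ziarodiobaaffaad/ → ziarodiobaafaad.
Rule 2 (intervocalic spirantization): /d/ is a stop between vowels /o/ and /i/, so it spirantizes to the fricative [z]. /b/ is a stop between vowels /o/ and /a/, so it spirantizes to the fricative [v]. /ziarodiobaafaad/ → ziaroziovaafaad.
Rule 3 (final devoicing): /d/ is a voiced stop in word-final position, so it devoices to [t]. /ziaroziovaafaad/ → ziaroziovaafaat.

ziaroziovaafaat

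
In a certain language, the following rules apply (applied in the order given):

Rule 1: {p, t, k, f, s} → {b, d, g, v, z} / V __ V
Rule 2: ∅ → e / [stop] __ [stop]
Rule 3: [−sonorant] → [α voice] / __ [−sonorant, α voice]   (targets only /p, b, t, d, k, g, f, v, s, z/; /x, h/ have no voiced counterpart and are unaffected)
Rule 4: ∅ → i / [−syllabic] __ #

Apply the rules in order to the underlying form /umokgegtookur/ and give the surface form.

umokegegetooguri

Rule 1 (intervocalic voicing): /k/ is a voiceless obstruent between vowels /o/ and /u/, so it voices to [g]. /umokgegtookur/ → umokgegtoogur.
Rule 2 (stop-cluster e-epenthesis): /k/ and /g/ form a stop–stop cluster, so [e] is inserted between them. /g/ and /t/ form a stop–stop cluster, so [e] is inserted between them. /umokgegtoogur/ → umokegegetoogur.
Rule 3 (regressive voicing assimilation): no segment meets the environment; /umokegegetoogur/ is unchanged.
Rule 4 (final i-epenthesis): the form ends in the consonant /r/, so [i] is inserted word-finally. /umokegegetoogur/ → umokegegetooguri.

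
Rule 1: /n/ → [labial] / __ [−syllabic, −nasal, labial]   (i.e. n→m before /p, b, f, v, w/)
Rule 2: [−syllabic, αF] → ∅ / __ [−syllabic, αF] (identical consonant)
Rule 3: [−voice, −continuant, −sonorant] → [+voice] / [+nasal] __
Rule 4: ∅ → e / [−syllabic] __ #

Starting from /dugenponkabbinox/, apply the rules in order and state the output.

Rule 1 (nasal place assimilation): /n/ precedes the labial consonant /p/, so it assimilates in place to [m]. /dugenponkabbinox/ → dugemponkabbinox.
Rule 2 (degemination): /bb/ is a geminate; the first /b/ deletes. /dugemponkabbinox/ → dugemponkabinox.
Rule 3 (post-nasal voicing): /p/ is a voiceless stop immediately after the nasal /m/, so it voices to [b]. /k/ is a voiceless stop immediately after the nasal /n/, so it voices to [g]. /dugemponkabinox/ → dugembongabinox.
Rule 4 (final e-epenthesis): the form ends in the consonant /x/, so [e] is inserted word-finally. /dugembongabinox/ → dugembongabinoxe.

dugembongabinoxe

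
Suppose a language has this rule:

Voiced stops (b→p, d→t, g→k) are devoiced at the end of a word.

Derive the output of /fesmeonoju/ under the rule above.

fesmeonoju

No segment of /fesmeonoju/ meets the structural description of the rule, so the form surfaces unchanged.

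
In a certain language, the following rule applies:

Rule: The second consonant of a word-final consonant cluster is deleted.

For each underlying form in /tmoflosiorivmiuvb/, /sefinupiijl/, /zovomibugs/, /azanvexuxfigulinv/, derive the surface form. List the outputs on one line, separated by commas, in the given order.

/tmoflosiorivmiuvb/: /b/ is the second consonant of a word-final cluster /vb/, so it deletes. → [tmoflosiorivmiuv].
/sefinupiijl/: /l/ is the second consonant of a word-final cluster /jl/, so it deletes. → [sefinupiij].
/zovomibugs/: /s/ is the second consonant of a word-final cluster /gs/, so it deletes. → [zovomibug].
/azanvexuxfigulinv/: /v/ is the second consonant of a word-final cluster /nv/, so it deletes. → [azanvexuxfigulin].

tmoflosiorivmiuv, sefinupiij, zovomibug, azanvexuxfigulin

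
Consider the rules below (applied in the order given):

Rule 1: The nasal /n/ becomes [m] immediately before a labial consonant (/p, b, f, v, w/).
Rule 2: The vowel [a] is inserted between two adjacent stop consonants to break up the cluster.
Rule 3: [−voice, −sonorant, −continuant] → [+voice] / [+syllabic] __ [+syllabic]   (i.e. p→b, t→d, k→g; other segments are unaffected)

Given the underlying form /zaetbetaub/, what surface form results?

zaedabedaub

Rule 1 (nasal place assimilation): no segment meets the environment; /zaetbetaub/ is unchanged.
Rule 2 (stop-cluster a-epenthesis): /t/ and /b/ form a stop–stop cluster, so [a] is inserted between them. /zaetbetaub/ → zaetabetaub.
Rule 3 (intervocalic voicing): /t/ is a voiceless stop between vowels /e/ and /a/, so it voices to [d]. /t/ is a voiceless stop between vowels /e/ and /a/, so it voices to [d]. /zaetabetaub/ → zaedabedaub.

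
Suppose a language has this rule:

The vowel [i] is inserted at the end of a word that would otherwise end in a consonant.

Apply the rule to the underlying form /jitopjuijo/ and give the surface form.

No segment of /jitopjuijo/ meets the structural description of the rule, so the form surfaces unchanged.

jitopjuijo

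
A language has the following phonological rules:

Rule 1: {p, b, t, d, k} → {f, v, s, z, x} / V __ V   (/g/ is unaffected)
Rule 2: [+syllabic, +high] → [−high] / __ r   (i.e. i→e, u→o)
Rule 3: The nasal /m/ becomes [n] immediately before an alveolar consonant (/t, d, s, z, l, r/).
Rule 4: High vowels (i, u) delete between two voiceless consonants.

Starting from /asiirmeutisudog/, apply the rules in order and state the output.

Rule 1 (intervocalic spirantization): /t/ is a stop between vowels /u/ and /i/, so it spirantizes to the fricative [s]. /d/ is a stop between vowels /u/ and /o/, so it spirantizes to the fricative [z]. /asiirmeutisudog/ → asiirmeusisuzog.
Rule 2 (pre-rhotic lowering): /i/ is a high vowel immediately before /r/, so it lowers to [e]. /asiirmeusisuzog/ → asiermeusisuzog.
Rule 3 (nasal place assimilation): no segment meets the environment; /asiermeusisuzog/ is unchanged.
Rule 4 (high vowel syncope): /i/ is a high vowel flanked by voiceless consonants /s/ and /s/, so it deletes. /asiermeusisuzog/ → asiermeussuzog.

asiermeussuzog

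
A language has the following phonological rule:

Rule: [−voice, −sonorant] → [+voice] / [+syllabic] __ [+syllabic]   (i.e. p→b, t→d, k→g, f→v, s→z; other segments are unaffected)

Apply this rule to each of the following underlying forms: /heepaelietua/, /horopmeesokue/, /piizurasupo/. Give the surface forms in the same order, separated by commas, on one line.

heebaeliedua, horopmeezogue, piizurazubo

/heepaelietua/: /p/ is a voiceless obstruent between vowels /e/ and /a/, so it voices to [b]. /t/ is a voiceless obstruent between vowels /e/ and /u/, so it voices to [d]. → [heebaeliedua].
/horopmeesokue/: /s/ is a voiceless obstruent between vowels /e/ and /o/, so it voices to [z]. /k/ is a voiceless obstruent between vowels /o/ and /u/, so it voices to [g]. → [horopmeezogue].
/piizurasupo/: /s/ is a voiceless obstruent between vowels /a/ and /u/, so it voices to [z]. /p/ is a voiceless obstruent between vowels /u/ and /o/, so it voices to [b]. → [piizurazubo].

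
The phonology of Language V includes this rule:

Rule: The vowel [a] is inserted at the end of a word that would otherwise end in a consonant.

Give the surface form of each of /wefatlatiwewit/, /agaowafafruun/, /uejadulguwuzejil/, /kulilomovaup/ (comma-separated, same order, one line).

/wefatlatiwewit/: the form ends in the consonant /t/, so [a] is inserted word-finally. → [wefatlatiwewita].
/agaowafafruun/: the form ends in the consonant /n/, so [a] is inserted word-finally. → [agaowafafruuna].
/uejadulguwuzejil/: the form ends in the consonant /l/, so [a] is inserted word-finally. → [uejadulguwuzejila].
/kulilomovaup/: the form ends in the consonant /p/, so [a] is inserted word-finally. → [kulilomovaupa].

wefatlatiwewita, agaowafafruuna, uejadulguwuzejila, kulilomovaupa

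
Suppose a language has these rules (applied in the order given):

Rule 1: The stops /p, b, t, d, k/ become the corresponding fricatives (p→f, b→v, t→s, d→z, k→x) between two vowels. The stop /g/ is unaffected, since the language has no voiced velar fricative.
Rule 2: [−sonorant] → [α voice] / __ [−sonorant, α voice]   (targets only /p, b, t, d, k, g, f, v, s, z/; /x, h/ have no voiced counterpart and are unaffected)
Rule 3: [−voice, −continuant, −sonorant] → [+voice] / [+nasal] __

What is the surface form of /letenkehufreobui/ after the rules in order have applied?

lesengehufreovui

Rule 1 (intervocalic spirantization): /t/ is a stop between vowels /e/ and /e/, so it spirantizes to the fricative [s]. /b/ is a stop between vowels /o/ and /u/, so it spirantizes to the fricative [v]. /letenkehufreobui/ → lesenkehufreovui.
Rule 2 (regressive voicing assimilation): no segment meets the environment; /lesenkehufreovui/ is unchanged.
Rule 3 (post-nasal voicing): /k/ is a voiceless stop immediately after the nasal /n/, so it voices to [g]. /lesenkehufreovui/ → lesengehufreovui.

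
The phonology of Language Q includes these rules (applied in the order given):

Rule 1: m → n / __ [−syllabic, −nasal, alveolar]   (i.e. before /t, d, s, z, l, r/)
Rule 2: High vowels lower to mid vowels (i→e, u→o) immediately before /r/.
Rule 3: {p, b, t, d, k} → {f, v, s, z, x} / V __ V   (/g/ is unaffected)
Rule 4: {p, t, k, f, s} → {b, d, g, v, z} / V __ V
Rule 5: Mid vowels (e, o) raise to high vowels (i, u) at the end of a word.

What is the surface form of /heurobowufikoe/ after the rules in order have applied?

Rule 1 (nasal place assimilation): no segment meets the environment; /heurobowufikoe/ is unchanged.
Rule 2 (pre-rhotic lowering): /u/ is a high vowel immediately before /r/, so it lowers to [o]. /heurobowufikoe/ → heorobowufikoe.
Rule 3 (intervocalic spirantization): /b/ is a stop between vowels /o/ and /o/, so it spirantizes to the fricative [v]. /k/ is a stop between vowels /i/ and /o/, so it spirantizes to the fricative [x]. /heorobowufikoe/ → heorovowufixoe.
Rule 4 (intervocalic voicing): /f/ is a voiceless obstruent between vowels /u/ and /i/, so it voices to [v]. /heorovowufixoe/ → heorovowuvixoe.
Rule 5 (final vowel raising): /e/ is a mid vowel in word-final position, so it raises to [i]. /heorovowuvixoe/ → heorovowuvixoi.

heorovowuvixoi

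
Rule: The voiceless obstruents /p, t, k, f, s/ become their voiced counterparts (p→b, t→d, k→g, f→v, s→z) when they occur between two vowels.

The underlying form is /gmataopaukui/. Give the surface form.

/t/ is a voiceless obstruent between vowels /a/ and /a/, so it voices to [d].
/p/ is a voiceless obstruent between vowels /o/ and /a/, so it voices to [b].
/k/ is a voiceless obstruent between vowels /u/ and /u/, so it voices to [g].
Surface form: [gmadaobaugui].

gmadaobaugui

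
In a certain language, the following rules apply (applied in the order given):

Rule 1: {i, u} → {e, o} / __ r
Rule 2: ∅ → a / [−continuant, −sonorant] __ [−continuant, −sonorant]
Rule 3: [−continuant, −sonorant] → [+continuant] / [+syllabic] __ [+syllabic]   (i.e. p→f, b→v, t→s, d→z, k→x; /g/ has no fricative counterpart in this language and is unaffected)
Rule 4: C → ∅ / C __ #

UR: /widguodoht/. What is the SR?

wizaguozoh

Rule 1 (pre-rhotic lowering): no segment meets the environment; /widguodoht/ is unchanged.
Rule 2 (stop-cluster a-epenthesis): /d/ and /g/ form a stop–stop cluster, so [a] is inserted between them. /widguodoht/ → widaguodoht.
Rule 3 (intervocalic spirantization): /d/ is a stop between vowels /i/ and /a/, so it spirantizes to the fricative [z]. /d/ is a stop between vowels /o/ and /o/, so it spirantizes to the fricative [z]. /widaguodoht/ → wizaguozoht.
Rule 4 (final cluster simplification): /t/ is the second consonant of a word-final cluster /ht/, so it deletes. /wizaguozoht/ → wizaguozoh.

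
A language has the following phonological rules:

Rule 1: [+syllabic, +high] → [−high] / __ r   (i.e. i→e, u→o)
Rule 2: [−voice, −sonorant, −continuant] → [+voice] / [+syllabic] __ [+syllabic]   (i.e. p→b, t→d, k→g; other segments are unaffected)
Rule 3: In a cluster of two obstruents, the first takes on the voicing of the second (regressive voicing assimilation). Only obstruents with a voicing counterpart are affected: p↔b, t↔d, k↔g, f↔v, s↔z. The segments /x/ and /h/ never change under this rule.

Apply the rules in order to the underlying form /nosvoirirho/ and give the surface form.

Rule 1 (pre-rhotic lowering): /i/ is a high vowel immediately before /r/, so it lowers to [e]. /i/ is a high vowel immediately before /r/, so it lowers to [e]. /nosvoirirho/ → nosvoererho.
Rule 2 (intervocalic voicing): no segment meets the environment; /nosvoererho/ is unchanged.
Rule 3 (regressive voicing assimilation): /s/ precedes the voiced obstruent /v/, so it voices to [z] by assimilation. /nosvoererho/ → nozvoererho.

nozvoererho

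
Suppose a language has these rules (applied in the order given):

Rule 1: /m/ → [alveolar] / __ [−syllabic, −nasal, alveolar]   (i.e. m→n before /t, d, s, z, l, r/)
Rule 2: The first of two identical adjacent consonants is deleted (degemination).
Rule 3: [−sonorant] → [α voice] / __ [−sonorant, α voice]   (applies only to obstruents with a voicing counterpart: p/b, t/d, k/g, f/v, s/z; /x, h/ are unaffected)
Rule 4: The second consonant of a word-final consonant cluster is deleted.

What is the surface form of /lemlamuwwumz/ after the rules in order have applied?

Rule 1 (nasal place assimilation): /m/ precedes the alveolar consonant /l/, so it assimilates in place to [n]. /m/ precedes the alveolar consonant /z/, so it assimilates in place to [n]. /lemlamuwwumz/ → lenlamuwwunz.
Rule 2 (degemination): /ww/ is a geminate; the first /w/ deletes. /lenlamuwwunz/ → lenlamuwunz.
Rule 3 (regressive voicing assimilation): no segment meets the environment; /lenlamuwunz/ is unchanged.
Rule 4 (final cluster simplification): /z/ is the second consonant of a word-final cluster /nz/, so it deletes. /lenlamuwunz/ → lenlamuwun.

lenlamuwun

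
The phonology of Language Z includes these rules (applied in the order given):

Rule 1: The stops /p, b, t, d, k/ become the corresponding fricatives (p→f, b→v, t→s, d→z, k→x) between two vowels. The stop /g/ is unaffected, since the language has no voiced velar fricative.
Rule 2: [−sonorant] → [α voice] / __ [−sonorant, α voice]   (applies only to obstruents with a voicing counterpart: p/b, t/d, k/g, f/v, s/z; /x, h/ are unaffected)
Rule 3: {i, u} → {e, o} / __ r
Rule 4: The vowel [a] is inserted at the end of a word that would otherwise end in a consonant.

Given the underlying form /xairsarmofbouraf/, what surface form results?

xaersarmovboorafa

Rule 1 (intervocalic spirantization): no segment meets the environment; /xairsarmofbouraf/ is unchanged.
Rule 2 (regressive voicing assimilation): /f/ precedes the voiced obstruent /b/, so it voices to [v] by assimilation. /xairsarmofbouraf/ → xairsarmovbouraf.
Rule 3 (pre-rhotic lowering): /i/ is a high vowel immediately before /r/, so it lowers to [e]. /u/ is a high vowel immediately before /r/, so it lowers to [o]. /xairsarmovbouraf/ → xaersarmovbooraf.
Rule 4 (final a-epenthesis): the form ends in the consonant /f/, so [a] is inserted word-finally. /xaersarmovbooraf/ → xaersarmovboorafa.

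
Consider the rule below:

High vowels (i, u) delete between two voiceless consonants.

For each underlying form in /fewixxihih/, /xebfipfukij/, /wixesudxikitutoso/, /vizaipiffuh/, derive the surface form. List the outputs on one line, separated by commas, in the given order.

fewixxhh, xebfpfkij, wixesudxkttoso, vizaipffh

/fewixxihih/: /i/ is a high vowel flanked by voiceless consonants /x/ and /h/, so it deletes. /i/ is a high vowel flanked by voiceless consonants /h/ and /h/, so it deletes. → [fewixxhh].
/xebfipfukij/: /i/ is a high vowel flanked by voiceless consonants /f/ and /p/, so it deletes. /u/ is a high vowel flanked by voiceless consonants /f/ and /k/, so it deletes. → [xebfpfkij].
/wixesudxikitutoso/: /i/ is a high vowel flanked by voiceless consonants /x/ and /k/, so it deletes. /i/ is a high vowel flanked by voiceless consonants /k/ and /t/, so it deletes. /u/ is a high vowel flanked by voiceless consonants /t/ and /t/, so it deletes. → [wixesudxkttoso].
/vizaipiffuh/: /i/ is a high vowel flanked by voiceless consonants /p/ and /f/, so it deletes. /u/ is a high vowel flanked by voiceless consonants /f/ and /h/, so it deletes. → [vizaipffh].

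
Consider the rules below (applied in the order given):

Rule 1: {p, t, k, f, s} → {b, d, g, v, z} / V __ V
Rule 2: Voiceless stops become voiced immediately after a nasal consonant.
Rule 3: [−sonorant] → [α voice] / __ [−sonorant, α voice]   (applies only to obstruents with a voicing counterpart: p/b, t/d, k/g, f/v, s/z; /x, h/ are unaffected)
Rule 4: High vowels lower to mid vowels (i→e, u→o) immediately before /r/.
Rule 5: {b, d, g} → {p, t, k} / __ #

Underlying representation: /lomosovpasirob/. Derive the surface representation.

lomozofpazerop

Rule 1 (intervocalic voicing): /s/ is a voiceless obstruent between vowels /o/ and /o/, so it voices to [z]. /s/ is a voiceless obstruent between vowels /a/ and /i/, so it voices to [z]. /lomosovpasirob/ → lomozovpazirob.
Rule 2 (post-nasal voicing): no segment meets the environment; /lomozovpazirob/ is unchanged.
Rule 3 (regressive voicing assimilation): /v/ precedes the voiceless obstruent /p/, so it devoices to [f] by assimilation. /lomozovpazirob/ → lomozofpazirob.
Rule 4 (pre-rhotic lowering): /i/ is a high vowel immediately before /r/, so it lowers to [e]. /lomozofpazirob/ → lomozofpazerob.
Rule 5 (final devoicing): /b/ is a voiced stop in word-final position, so it devoices to [p]. /lomozofpazerob/ → lomozofpazerop.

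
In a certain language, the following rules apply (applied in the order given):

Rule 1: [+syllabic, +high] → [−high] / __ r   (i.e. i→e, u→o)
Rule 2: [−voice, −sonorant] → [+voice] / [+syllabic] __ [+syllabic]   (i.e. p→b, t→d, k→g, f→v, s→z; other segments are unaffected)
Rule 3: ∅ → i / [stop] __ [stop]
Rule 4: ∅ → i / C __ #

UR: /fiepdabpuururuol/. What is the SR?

fiepidabipuororuoli

Rule 1 (pre-rhotic lowering): /u/ is a high vowel immediately before /r/, so it lowers to [o]. /u/ is a high vowel immediately before /r/, so it lowers to [o]. /fiepdabpuururuol/ → fiepdabpuororuol.
Rule 2 (intervocalic voicing): no segment meets the environment; /fiepdabpuororuol/ is unchanged.
Rule 3 (stop-cluster i-epenthesis): /p/ and /d/ form a stop–stop cluster, so [i] is inserted between them. /b/ and /p/ form a stop–stop cluster, so [i] is inserted between them. /fiepdabpuororuol/ → fiepidabipuororuol.
Rule 4 (final i-epenthesis): the form ends in the consonant /l/, so [i] is inserted word-finally. /fiepidabipuororuol/ → fiepidabipuororuoli.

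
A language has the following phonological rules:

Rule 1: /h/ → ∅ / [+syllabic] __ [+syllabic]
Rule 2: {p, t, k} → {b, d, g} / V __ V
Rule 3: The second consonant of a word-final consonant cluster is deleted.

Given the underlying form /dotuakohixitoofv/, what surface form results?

doduagoixidoof

Rule 1 (intervocalic h-deletion): /h/ occurs between vowels /o/ and /i/, so it deletes. /dotuakohixitoofv/ → dotuakoixitoofv.
Rule 2 (intervocalic voicing): /t/ is a voiceless stop between vowels /o/ and /u/, so it voices to [d]. /k/ is a voiceless stop between vowels /a/ and /o/, so it voices to [g]. /t/ is a voiceless stop between vowels /i/ and /o/, so it voices to [d]. /dotuakoixitoofv/ → doduagoixidoofv.
Rule 3 (final cluster simplification): /v/ is the second consonant of a word-final cluster /fv/, so it deletes. /doduagoixidoofv/ → doduagoixidoof.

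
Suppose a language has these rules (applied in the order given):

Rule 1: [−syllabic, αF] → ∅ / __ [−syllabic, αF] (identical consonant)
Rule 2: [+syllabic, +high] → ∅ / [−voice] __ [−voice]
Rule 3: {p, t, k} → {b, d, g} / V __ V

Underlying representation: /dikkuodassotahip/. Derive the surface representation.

Rule 1 (degemination): /kk/ is a geminate; the first /k/ deletes. /ss/ is a geminate; the first /s/ deletes. /dikkuodassotahip/ → dikuodasotahip.
Rule 2 (high vowel syncope): /i/ is a high vowel flanked by voiceless consonants /h/ and /p/, so it deletes. /dikuodasotahip/ → dikuodasotahp.
Rule 3 (intervocalic voicing): /k/ is a voiceless stop between vowels /i/ and /u/, so it voices to [g]. /t/ is a voiceless stop between vowels /o/ and /a/, so it voices to [d]. /dikuodasotahp/ → diguodasodahp.

diguodasodahp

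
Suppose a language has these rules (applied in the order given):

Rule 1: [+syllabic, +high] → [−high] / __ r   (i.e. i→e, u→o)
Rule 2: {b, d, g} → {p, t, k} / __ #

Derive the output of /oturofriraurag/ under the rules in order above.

Rule 1 (pre-rhotic lowering): /u/ is a high vowel immediately before /r/, so it lowers to [o]. /i/ is a high vowel immediately before /r/, so it lowers to [e]. /u/ is a high vowel immediately before /r/, so it lowers to [o]. /oturofriraurag/ → otorofreraorag.
Rule 2 (final devoicing): /g/ is a voiced stop in word-final position, so it devoices to [k]. /otorofreraorag/ → otorofreraorak.

otorofreraorak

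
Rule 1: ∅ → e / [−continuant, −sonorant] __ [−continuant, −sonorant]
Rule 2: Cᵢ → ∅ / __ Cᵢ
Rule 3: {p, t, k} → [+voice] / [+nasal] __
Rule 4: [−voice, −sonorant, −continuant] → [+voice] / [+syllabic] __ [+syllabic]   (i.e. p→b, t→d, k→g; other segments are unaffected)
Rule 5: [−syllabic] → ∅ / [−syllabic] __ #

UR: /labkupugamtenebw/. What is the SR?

labegubugamdeneb

Rule 1 (stop-cluster e-epenthesis): /b/ and /k/ form a stop–stop cluster, so [e] is inserted between them. /labkupugamtenebw/ → labekupugamtenebw.
Rule 2 (degemination): no segment meets the environment; /labekupugamtenebw/ is unchanged.
Rule 3 (post-nasal voicing): /t/ is a voiceless stop immediately after the nasal /m/, so it voices to [d]. /labekupugamtenebw/ → labekupugamdenebw.
Rule 4 (intervocalic voicing): /k/ is a voiceless stop between vowels /e/ and /u/, so it voices to [g]. /p/ is a voiceless stop between vowels /u/ and /u/, so it voices to [b]. /labekupugamdenebw/ → labegubugamdenebw.
Rule 5 (final cluster simplification): /w/ is the second consonant of a word-final cluster /bw/, so it deletes. /labegubugamdenebw/ → labegubugamdeneb.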